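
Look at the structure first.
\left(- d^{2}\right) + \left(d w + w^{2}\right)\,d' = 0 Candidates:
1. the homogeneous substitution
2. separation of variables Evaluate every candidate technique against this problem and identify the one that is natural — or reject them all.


Verdict: the homogeneous substitution — solved for the derivative, the right side is unchanged under scaling w and d together — it depends only on the ratio d/w, so substitute a single ratio variable. With the right rearrangement (exchanging the roles of the variables where needed), this also fits a Bernoulli template; the homogeneous substitution reads the structure directly.
- the homogeneous substitution: yes — fits the structure here.
- separation of variables: the two dependences do not factor apart.


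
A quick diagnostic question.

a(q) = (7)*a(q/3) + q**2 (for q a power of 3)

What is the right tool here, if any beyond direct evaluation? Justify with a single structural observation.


Diagnosis: the master substitution — the argument shrinks by the factor 3, so measure the index on a logarithmic scale and the recursion becomes a shift.


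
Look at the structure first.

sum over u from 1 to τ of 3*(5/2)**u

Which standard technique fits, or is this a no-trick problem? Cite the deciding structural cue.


Technique: the geometric series formula — the ratio of consecutive terms is the constant 5/2, independent of the index — a geometric sum.


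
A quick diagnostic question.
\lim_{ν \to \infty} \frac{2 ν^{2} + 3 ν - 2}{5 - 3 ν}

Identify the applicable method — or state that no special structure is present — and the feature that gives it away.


Best approach: dominant-term comparison — as ν grows, only the highest-degree terms matter — compare leading terms and read the limit off. Differentiating the expression as a single quotient would eventually settle it as well; matching dominant growth settles it immediately.


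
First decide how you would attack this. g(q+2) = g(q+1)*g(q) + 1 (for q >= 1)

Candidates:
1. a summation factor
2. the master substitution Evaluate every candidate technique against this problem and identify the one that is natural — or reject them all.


Verdict: no special technique — the unknown enters the rule nonlinearly, not as a weighted sum — no linear method is even well-posed.
- a summation factor — no summation factor applies — the rule is not linear in the sequence values.
- the master substitution: the recursion shifts the index rather than dividing it.


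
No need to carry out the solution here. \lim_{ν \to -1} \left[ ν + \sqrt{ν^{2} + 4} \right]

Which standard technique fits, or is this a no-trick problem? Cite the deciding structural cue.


Method: no special technique — no zero denominators, no indeterminate clash at -1 — substitute and read off the value.


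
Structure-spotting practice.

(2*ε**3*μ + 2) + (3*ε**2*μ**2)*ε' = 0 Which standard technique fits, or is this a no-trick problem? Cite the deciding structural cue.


Best approach: the exact-equation method — the compatibility test passes: the ε-derivative of 2*ε**3*μ + 2 matches the μ-derivative of 3*ε**2*μ**2, so integrate a potential.


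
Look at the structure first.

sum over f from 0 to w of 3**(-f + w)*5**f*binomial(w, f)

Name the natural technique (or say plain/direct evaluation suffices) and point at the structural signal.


Technique: the binomial theorem — binomial(w, f) weighting matched powers of 5 and 3 is the expanded form of (5 + 3)^w — fold it back up.


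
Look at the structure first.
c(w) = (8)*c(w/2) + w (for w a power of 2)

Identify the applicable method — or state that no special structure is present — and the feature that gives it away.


Best approach: the master substitution — the argument contracts 2-fold per step: reindex w exponentially and solve the linear recurrence in the new index.


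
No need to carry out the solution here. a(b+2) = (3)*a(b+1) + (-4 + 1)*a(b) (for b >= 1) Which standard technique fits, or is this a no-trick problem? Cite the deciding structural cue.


Best approach: the characteristic-root method — the recurrence is linear and homogeneous with constant coefficients, so the ansatz r^b turns it into a polynomial equation for r.


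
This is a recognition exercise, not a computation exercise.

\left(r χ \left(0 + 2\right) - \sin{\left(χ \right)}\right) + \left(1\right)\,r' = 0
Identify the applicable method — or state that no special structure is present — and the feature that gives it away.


Best approach: a linear integrating factor — linear in the unknown with genuine forcing: multiply through by the exponential of the integrated coefficient and the left side closes into one derivative.


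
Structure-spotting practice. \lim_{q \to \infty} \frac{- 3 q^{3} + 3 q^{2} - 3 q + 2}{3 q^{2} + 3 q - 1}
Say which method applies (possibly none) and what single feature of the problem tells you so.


Technique: dominant-term comparison — divide through by the highest power of q; every lower-order term dies and the dominant terms decide the limit. Viewed as a single quotient this is an ∞/∞ form — an at-infinity application of l'Hôpital's rule would also resolve it; comparing leading growth reads the answer without differentiating.


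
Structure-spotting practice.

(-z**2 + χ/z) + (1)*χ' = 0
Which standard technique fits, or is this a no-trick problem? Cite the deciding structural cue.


Verdict: a linear integrating factor — the unknown enters only to the first power against a nonzero forcing term — the integrating-factor template applies directly.


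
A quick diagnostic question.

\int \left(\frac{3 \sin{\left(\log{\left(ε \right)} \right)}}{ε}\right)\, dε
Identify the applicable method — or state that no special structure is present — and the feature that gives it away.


Method: u-substitution — collected, the integrand has one factor that is, up to a constant, the derivative of an inner expression the rest depends on — substitute for that inner expression.


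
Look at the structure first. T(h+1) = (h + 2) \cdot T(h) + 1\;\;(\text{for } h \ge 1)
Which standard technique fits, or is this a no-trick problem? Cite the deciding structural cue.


Technique: a summation factor — normalize by the running product of h + 2: the left side becomes a difference, and differences sum.


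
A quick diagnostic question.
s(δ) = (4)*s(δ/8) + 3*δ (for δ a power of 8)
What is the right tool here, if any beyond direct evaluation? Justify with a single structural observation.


Diagnosis: the master substitution — the argument shrinks by the factor 8, so measure the index on a logarithmic scale and the recursion becomes a shift.


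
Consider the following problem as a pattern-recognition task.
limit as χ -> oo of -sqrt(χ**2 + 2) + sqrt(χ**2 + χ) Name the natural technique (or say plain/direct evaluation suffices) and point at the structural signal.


Diagnosis: conjugate multiplication — neither sqrt(χ**2 + χ) nor sqrt(χ**2 + 2) converges alone, so rewrite their difference as a conjugate-rationalized quotient first.


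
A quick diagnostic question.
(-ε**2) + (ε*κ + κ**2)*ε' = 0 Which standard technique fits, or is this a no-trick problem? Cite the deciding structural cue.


Diagnosis: the homogeneous substitution — the slope's numerator and denominator have matching total degree, so it depends only on ε/κ and the ratio substitution collapses it. Suitably rearranged — at times with the variables' roles exchanged — this doubles as a Bernoulli equation; the homogeneous reading needs no such setup.


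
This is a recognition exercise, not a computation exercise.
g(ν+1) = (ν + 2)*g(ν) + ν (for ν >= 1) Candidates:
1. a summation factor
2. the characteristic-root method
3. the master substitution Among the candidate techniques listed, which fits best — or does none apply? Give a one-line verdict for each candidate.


Best approach: a summation factor — one step of memory with a weight ν + 2 that changes as the index grows — the summation-factor construction is built for this.
- a summation factor — a fit — the right tool for this form.
- the characteristic-root method: the coefficients vary with the index, breaking the constant-coefficient structure the method needs.
- the master substitution — this is shift-type recursion, outside the divide-and-conquer template.


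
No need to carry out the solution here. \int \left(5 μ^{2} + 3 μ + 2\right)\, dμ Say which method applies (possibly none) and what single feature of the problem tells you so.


Technique: no special technique — the integrand is a sum of constant multiples of powers of μ — integrate term by term.


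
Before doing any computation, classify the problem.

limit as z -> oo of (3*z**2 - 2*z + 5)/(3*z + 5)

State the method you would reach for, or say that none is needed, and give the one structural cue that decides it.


Method: dominant-term comparison — as z grows, only the highest-degree terms matter — compare leading terms and read the limit off. Differentiating the expression as a single quotient would eventually settle it as well; matching dominant growth settles it immediately.


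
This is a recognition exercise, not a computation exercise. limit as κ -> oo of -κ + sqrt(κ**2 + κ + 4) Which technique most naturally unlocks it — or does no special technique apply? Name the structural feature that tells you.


Method: conjugate multiplication — divergence minus divergence hides a finite answer — expose it by pairing sqrt(κ**2 + κ + 4) - κ with its conjugate.


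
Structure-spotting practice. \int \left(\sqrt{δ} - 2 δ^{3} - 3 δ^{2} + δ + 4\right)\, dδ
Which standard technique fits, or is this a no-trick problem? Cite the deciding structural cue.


Method: no special technique — a term-by-term power-rule job in δ; no substitution or rearrangement earns its keep here.


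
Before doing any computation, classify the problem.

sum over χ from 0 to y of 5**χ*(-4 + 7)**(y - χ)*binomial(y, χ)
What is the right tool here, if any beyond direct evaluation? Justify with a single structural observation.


Diagnosis: the binomial theorem — binomial coefficients against complementary powers of 5 and (-4 + 7): recognize the binomial expansion and resum.


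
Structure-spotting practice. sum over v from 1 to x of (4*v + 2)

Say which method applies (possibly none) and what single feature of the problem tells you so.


Best approach: no special technique — Faulhaber territory: sum each constant-multiple power of v with its closed-form formula, no trick required.


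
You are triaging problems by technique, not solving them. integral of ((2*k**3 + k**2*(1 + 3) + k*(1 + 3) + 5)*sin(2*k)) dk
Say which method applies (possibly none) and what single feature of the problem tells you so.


Method: integration by parts — a polynomial factor (2*k**3 + k**2*(1 + 3) + k*(1 + 3) + 5) multiplies sin(2*k); differentiating (2*k**3 + k**2*(1 + 3) + k*(1 + 3) + 5) lowers its degree while sin(2*k) integrates cleanly, so parts wins.


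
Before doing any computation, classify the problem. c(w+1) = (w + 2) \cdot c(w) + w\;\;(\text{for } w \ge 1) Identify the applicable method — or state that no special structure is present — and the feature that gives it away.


Method: a summation factor — because the multiplier w + 2 is index-dependent, divide through by its running product and sum the resulting differences.


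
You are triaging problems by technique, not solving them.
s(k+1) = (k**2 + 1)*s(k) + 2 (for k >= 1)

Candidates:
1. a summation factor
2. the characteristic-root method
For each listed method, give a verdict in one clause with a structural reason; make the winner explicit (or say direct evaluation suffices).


Best approach: a summation factor — because the multiplier k**2 + 1 is index-dependent, divide through by its running product and sum the resulting differences.
- a summation factor: applicable, and directly so.
- the characteristic-root method: the coefficients change with the index, which the root method cannot absorb.


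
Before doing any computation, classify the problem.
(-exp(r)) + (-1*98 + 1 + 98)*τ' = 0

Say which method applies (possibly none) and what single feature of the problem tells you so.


Method: no special technique — the slope is a function of r alone, so integrate both sides directly.


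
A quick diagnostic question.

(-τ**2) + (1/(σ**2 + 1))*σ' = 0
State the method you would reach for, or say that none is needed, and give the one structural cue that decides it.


Technique: separation of variables — separating collects all σ-dependence with the derivative and leaves all τ-dependence opposite: variables separate. The equation is exact as it stands too — a potential function exists — though separation reads the split structure directly.


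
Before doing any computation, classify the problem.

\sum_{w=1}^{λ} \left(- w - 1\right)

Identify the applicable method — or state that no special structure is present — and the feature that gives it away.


Diagnosis: no special technique — nothing telescopes and nothing is geometric; polynomial terms in w sum term by term.


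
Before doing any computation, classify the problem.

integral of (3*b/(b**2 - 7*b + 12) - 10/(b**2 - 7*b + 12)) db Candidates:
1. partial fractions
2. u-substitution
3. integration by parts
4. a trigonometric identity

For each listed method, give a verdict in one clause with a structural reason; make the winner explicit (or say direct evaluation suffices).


Verdict: partial fractions — the bottom factors while the top stays lower-degree — split into simple fractions and integrate piece by piece.
- partial fractions — applies; the problem has the shape this method handles.
- u-substitution — no subexpression of the integrand serves as a whole-integral substitution inner — individual terms may offer their own, but none carries its derivative as a factor of the full integrand; a working change of variable would have to be constructed from outside the expression.
- integration by parts — no split into a nonconstant polynomial times one of the standard kernels — exp, sine, or cosine of a linear argument, or a logarithm — applies here.
- a trigonometric identity — no sine or cosine appears, so there is nothing for a trigonometric identity to act on.


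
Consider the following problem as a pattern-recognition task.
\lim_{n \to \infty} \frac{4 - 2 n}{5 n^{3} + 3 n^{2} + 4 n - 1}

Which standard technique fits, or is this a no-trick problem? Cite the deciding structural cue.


Technique: dominant-term comparison — divide through by the highest power of n; every lower-order term dies and the dominant terms decide the limit. l'Hôpital's at-infinity variant applies to the expression viewed as a single quotient; the leading-term comparison is the direct route.


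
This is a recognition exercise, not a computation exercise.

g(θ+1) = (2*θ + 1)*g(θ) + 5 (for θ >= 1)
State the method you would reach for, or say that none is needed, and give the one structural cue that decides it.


Verdict: a summation factor — first-order, linear, moving coefficient 2*θ + 1: the discrete analogue of an integrating factor handles it.


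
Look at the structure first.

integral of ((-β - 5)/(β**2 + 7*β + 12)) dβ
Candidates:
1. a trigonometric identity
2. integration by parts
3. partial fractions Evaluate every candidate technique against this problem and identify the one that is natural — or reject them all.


Verdict: partial fractions — the bottom, β**2 + 7*β + 12, comes apart into simple factors, and a proper rational function over split factors decomposes.
- a trigonometric identity: there is no trigonometric structure at all — the integrand carries no sine or cosine to rewrite.
- integration by parts — the integrand does not split as a nonconstant polynomial times an exp, sine, cosine of a linear argument, or logarithm — no polynomial-kernel parts product to differentiate one side of.
- partial fractions — yes — fits the structure here.


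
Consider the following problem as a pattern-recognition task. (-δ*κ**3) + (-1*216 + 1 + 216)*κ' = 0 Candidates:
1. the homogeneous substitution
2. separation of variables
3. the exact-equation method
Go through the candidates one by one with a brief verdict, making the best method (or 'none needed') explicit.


Method: separation of variables — one side of the product carries the independent variable, the other the unknown — the textbook separation shape.
- the homogeneous substitution — the ratio of the variables does not determine the slope.
- separation of variables — yes — fits the structure here.
- the exact-equation method: no potential function has this form as its differential, as written.


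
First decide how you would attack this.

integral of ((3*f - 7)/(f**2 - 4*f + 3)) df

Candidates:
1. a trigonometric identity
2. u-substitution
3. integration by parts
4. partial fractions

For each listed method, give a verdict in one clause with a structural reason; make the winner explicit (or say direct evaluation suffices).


Method: partial fractions — break f**2 - 4*f + 3 into its roots and the integral splits into logarithm-sized bites.
- a trigonometric identity: no sine or cosine appears, so there is nothing for a trigonometric identity to act on.
- u-substitution: no subexpression of the integrand serves as a whole-integral substitution inner — individual terms may offer their own, but none carries its derivative as a factor of the full integrand; a working change of variable would have to be constructed from outside the expression.
- integration by parts: the integrand does not split as a nonconstant polynomial times an exp, sine, cosine of a linear argument, or logarithm — no polynomial-kernel parts product to differentiate one side of.
- partial fractions: yes, a natural case for it.


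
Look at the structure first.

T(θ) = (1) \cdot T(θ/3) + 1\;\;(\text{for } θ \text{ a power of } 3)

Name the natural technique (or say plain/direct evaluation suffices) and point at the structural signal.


Verdict: the master substitution — the argument shrinks by the factor 3, so measure the index on a logarithmic scale and the recursion becomes a shift.


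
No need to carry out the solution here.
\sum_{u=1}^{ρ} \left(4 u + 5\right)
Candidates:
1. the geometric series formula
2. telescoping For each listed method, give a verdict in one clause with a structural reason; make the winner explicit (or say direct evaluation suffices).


Diagnosis: no special technique — this is bookkeeping, not technique: standard formulas for sums of constant-multiple powers of u apply termwise.
- the geometric series formula: consecutive terms are not related by a fixed multiplier.
- telescoping — the terms as presented offer no neighboring cancellation — a telescoping rewrite may exist, but the displayed structure does not hand one over.


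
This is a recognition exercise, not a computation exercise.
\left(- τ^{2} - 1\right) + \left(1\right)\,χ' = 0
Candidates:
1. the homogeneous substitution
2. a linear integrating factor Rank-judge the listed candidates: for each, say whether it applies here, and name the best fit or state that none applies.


Best approach: no special technique — solved for the derivative, χ never appears on the right — this is a direct integration in τ, not a differential-equations problem at heart.
- the homogeneous substitution: the slope is not a function of the ratio of the variables alone.
- a linear integrating factor — the linear template holds only trivially here (the unknown is absent, so the coefficient is zero) — the method is not the natural label.


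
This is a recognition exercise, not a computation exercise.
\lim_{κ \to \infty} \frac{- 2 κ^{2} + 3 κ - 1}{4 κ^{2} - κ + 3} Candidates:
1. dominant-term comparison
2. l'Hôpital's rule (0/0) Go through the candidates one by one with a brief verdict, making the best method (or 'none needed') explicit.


Verdict: dominant-term comparison — as κ grows, only the highest-degree terms matter — compare leading terms and read the limit off.
- dominant-term comparison — yes, a natural case for it.
- l'Hôpital's rule (0/0) — as a single quotient the expression runs to ∞/∞ at the limit point — an at-infinity form of the rule would apply, though the leading-growth comparison is the direct reading.


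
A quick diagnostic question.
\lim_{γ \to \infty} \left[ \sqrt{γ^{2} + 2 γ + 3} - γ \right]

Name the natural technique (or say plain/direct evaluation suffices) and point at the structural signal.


Best approach: conjugate multiplication — turning the difference into a conjugate-rationalized ratio makes the limit readable.


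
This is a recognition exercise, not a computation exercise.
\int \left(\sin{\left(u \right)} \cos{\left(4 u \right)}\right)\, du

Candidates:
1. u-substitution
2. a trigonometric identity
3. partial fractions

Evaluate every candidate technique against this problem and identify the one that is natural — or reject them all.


Technique: a trigonometric identity — split \sin{\left(u \right)} \cos{\left(4 u \right)} with the angle-addition identities: the resulting sum integrates term by term.
- u-substitution — no subexpression of the integrand pairs with its own derivative as a factor — individual terms may offer their own substitutions, but any change of variable covering the whole integral would have to be constructed from outside the expression.
- a trigonometric identity: yes, a natural case for it.
- partial fractions — there is no rational-function structure to decompose.


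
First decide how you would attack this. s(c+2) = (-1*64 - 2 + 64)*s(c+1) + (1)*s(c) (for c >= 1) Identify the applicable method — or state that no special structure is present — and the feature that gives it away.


Method: the characteristic-root method — fixed numeric weights on consecutive terms and no forcing term added: the root method in its home territory.


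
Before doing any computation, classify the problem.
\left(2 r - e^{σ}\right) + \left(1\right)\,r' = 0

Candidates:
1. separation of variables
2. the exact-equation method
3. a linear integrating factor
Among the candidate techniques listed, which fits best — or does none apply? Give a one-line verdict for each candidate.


Method: a linear integrating factor — linear in the unknown with genuine forcing: multiply through by the exponential of the integrated coefficient and the left side closes into one derivative.
- separation of variables: no division isolates the independent variable from the unknown.
- the exact-equation method: no potential function has this form as its differential, as written.
- a linear integrating factor: yes — fits the structure here.


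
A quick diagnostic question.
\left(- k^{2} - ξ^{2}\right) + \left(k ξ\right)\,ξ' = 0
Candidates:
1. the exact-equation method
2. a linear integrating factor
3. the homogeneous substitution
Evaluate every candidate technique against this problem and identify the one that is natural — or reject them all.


Method: the homogeneous substitution — the slope's numerator and denominator share total degree; set v = ξ/k and the equation drops to separable form. Rearranged, this also fits the Bernoulli template directly; the homogeneous substitution reads the structure without the rearrangement.
- the exact-equation method — no potential function has this form as its differential, as written.
- a linear integrating factor: the unknown enters nonlinearly (through a power, a denominator, or a transcendental function), which the linear integrating-factor recipe cannot absorb as-is — any repair would come from a preliminary substitution, not the factor.
- the homogeneous substitution: a fit — the right tool for this form.


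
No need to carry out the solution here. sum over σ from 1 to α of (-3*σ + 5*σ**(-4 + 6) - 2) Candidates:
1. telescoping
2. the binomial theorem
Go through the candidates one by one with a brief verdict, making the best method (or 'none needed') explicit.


Method: no special technique — recognize the absence of structure: constant-multiple powers of σ summed plainly, no special method required.
- telescoping — the summand is not presented as a shifted difference — a telescoping rewrite may exist, but the displayed structure does not offer one.
- the binomial theorem: no binomial coefficients pair up with complementary powers here.


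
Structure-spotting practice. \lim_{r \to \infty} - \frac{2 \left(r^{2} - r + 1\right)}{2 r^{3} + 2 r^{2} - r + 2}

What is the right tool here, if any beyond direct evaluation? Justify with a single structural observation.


Verdict: dominant-term comparison — divide through by the highest power of r; every lower-order term dies and the dominant terms decide the limit. Differentiating the expression as a single quotient would eventually settle it as well; matching dominant growth settles it immediately.


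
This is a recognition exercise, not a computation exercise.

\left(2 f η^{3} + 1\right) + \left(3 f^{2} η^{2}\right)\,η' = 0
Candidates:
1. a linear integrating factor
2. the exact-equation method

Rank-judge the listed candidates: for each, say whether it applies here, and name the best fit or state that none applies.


Verdict: the exact-equation method — take the mixed partials of 2 f η^{3} + 1 and 3 f^{2} η^{2}: they are equal, which certifies an exact differential.
- a linear integrating factor: the unknown enters nonlinearly (through a power, a denominator, or a transcendental function), which the linear integrating-factor recipe cannot absorb as-is — any repair would come from a preliminary substitution, not the factor.
- the exact-equation method — applicable, and directly so.


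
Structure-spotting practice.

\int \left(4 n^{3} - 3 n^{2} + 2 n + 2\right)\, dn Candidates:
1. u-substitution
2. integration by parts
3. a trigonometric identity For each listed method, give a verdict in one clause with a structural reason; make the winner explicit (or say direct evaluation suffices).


Technique: no special technique — nothing composite, nothing rational, nothing trigonometric — each constant-multiple power of n integrates by the power rule alone.
- u-substitution — any workable substitution here is cosmetic — the integrand is already in directly integrable form.
- integration by parts — splitting off a factor buys nothing — the integrand integrates directly without parts.
- a trigonometric identity: with no trigonometric functions present, identity rewriting has no target.


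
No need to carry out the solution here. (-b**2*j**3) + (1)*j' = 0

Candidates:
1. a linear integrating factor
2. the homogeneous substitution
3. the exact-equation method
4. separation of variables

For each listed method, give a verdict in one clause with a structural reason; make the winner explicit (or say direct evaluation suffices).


Verdict: separation of variables — a product of single-variable factors, b**2 and j**3 — the textbook separable form.
- a linear integrating factor: a nonlinear term in the unknown puts this outside the integrating-factor template.
- the homogeneous substitution: the ratio substitution does not collapse this equation.
- the exact-equation method: no potential function has this form as its differential, as written.
- separation of variables — yes — fits the structure here.


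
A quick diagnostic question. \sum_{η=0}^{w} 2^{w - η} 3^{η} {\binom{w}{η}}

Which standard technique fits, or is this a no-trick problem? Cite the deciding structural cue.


Best approach: the binomial theorem — the summand is term η of a binomial expansion in 3 and 2; the whole sum is a single power.


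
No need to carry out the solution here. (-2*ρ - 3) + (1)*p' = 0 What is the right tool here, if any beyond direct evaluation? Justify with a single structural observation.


Diagnosis: no special technique — solved for the derivative, p never appears on the right — this is a direct integration in ρ, not a differential-equations problem at heart.


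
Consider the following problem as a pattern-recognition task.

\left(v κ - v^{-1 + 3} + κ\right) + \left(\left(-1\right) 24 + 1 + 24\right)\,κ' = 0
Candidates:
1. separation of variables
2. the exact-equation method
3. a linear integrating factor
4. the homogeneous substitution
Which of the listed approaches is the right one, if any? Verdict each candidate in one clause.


Diagnosis: a linear integrating factor — linear in the unknown with genuine forcing: multiply through by the exponential of the integrated coefficient and the left side closes into one derivative.
- separation of variables — the two dependences are entangled, not a clean product of one-variable pieces.
- the exact-equation method — the cross partial derivatives disagree, so no single potential exists.
- a linear integrating factor — applies; the problem has the shape this method handles.
- the homogeneous substitution: the slope does not depend on the ratio of the variables alone.


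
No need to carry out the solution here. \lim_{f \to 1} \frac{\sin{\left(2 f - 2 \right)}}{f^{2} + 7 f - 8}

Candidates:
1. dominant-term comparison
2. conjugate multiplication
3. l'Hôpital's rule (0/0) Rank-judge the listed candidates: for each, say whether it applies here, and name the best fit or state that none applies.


Verdict: l'Hôpital's rule (0/0) — numerator and denominator both vanish at 1 — a genuine 0/0 form, which is exactly when l'Hôpital applies. One could equally expand both pieces locally and compare leading terms; the rule does that in one stroke.
- dominant-term comparison: this limit is not decided by comparing leading-term growth at infinity.
- conjugate multiplication — the conjugate move applies to radical differences, which this is not.
- l'Hôpital's rule (0/0) — applies; the problem has the shape this method handles.


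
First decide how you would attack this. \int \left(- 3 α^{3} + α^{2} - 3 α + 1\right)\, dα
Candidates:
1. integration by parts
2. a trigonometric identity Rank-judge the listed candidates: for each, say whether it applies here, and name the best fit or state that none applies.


Method: no special technique — scan for structure and find none: constant multiples of powers of α, integrate directly.
- integration by parts: splitting off a factor buys nothing — the integrand integrates directly without parts.
- a trigonometric identity: no sine or cosine appears, so there is nothing for a trigonometric identity to act on.


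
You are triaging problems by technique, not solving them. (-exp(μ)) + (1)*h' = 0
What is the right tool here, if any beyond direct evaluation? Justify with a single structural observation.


Method: no special technique — solved for the derivative, no h appears — this is antidifferentiation in μ wearing ODE clothing.


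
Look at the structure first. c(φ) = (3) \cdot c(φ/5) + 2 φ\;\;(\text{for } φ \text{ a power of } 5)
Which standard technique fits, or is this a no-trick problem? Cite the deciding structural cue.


Verdict: the master substitution — the argument shrinks by the factor 5, so measure the index on a logarithmic scale and the recursion becomes a shift.


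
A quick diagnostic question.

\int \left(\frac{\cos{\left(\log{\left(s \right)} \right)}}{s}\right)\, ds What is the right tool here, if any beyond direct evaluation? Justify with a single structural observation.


Diagnosis: u-substitution — read it as f(\log{\left(s \right)}) times a constant multiple of d(\log{\left(s \right)}): one substitution, u = \log{\left(s \right)}, finishes it.


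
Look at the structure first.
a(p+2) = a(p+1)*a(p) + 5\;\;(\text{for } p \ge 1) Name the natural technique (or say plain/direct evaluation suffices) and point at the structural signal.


Technique: no special technique — the update rule curves (it is not linear in the unknown sequence), so no superposition-based closed form attaches — iterate or study it directly.


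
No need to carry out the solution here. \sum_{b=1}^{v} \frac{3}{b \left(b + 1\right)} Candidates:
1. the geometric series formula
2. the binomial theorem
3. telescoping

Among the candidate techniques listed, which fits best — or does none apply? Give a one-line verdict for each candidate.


Technique: telescoping — the denominator's roots in \frac{3}{b \left(b + 1\right)} sit an integer apart: decomposition produces a self-cancelling chain.
- the geometric series formula — the ratio of consecutive terms depends on the index.
- the binomial theorem — the terms lack the binomial-coefficient-weighted complementary-power pattern of an expansion.
- telescoping: yes, a natural case for it.


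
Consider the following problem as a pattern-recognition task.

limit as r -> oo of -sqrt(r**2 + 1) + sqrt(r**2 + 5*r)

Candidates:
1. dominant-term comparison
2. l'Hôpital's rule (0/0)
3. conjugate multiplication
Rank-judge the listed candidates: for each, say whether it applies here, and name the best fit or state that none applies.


Diagnosis: conjugate multiplication — both pieces blow up but their difference is finite; the conjugate trick rationalizes sqrt(r**2 + 5*r) - sqrt(r**2 + 1).
- dominant-term comparison — no dominant-degree comparison decides it.
- l'Hôpital's rule (0/0): the expression is a difference driving to ∞ − ∞, not a 0/0 quotient — there is no ratio for the rule to differentiate.
- conjugate multiplication — applies; the problem has the shape this method handles.


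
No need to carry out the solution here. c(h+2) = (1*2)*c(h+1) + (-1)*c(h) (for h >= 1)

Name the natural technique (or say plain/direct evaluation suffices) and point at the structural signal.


Diagnosis: the characteristic-root method — linear, homogeneous, constant coefficients: solutions of the form r^h exist — find the roots of the characteristic polynomial.


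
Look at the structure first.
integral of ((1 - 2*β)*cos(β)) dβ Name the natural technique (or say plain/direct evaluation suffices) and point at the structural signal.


Diagnosis: integration by parts — differentiate 1 - 2*β, integrate cos(β): each pass lowers the polynomial degree, so parts terminates.


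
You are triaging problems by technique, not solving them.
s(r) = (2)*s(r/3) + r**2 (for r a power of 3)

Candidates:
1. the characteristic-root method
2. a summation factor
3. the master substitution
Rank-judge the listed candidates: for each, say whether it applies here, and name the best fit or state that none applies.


Method: the master substitution — the call at r/3 makes this multiplicative recursion; the master-style substitution converts it to additive.
- the characteristic-root method: the recursion divides its index rather than shifting it — outside the constant-shift family the root method covers.
- a summation factor: a divided-index call is outside the fixed-shift first-order family a summation factor normalizes.
- the master substitution — applicable, and directly so.


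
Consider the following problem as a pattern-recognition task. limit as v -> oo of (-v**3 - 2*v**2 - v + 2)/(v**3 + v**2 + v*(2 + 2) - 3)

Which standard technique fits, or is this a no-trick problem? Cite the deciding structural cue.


Best approach: dominant-term comparison — divide through by the highest power of v; every lower-order term dies and the dominant terms decide the limit. Differentiating the expression as a single quotient would eventually settle it as well; matching dominant growth settles it immediately.


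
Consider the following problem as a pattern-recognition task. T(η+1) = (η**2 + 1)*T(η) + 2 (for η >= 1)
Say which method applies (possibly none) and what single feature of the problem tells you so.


Diagnosis: a summation factor — first-order, linear, moving coefficient η**2 + 1: the discrete analogue of an integrating factor handles it.


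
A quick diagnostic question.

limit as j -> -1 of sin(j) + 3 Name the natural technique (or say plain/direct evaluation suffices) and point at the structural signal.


Verdict: no special technique — no zero denominators, no indeterminate clash at -1 — substitute and read off the value.


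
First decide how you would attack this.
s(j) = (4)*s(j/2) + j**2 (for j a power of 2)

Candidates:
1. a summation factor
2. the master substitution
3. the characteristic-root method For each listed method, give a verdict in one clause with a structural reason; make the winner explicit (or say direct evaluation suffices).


Diagnosis: the master substitution — recursion at j/2 is multiplicative in the index; logarithmic reindexing via j = 2^m linearizes it.
- a summation factor — a divided-index call is outside the fixed-shift first-order family a summation factor normalizes.
- the master substitution — yes, a natural case for it.
- the characteristic-root method — the recursion divides its index rather than shifting it — outside the constant-shift family the root method covers.


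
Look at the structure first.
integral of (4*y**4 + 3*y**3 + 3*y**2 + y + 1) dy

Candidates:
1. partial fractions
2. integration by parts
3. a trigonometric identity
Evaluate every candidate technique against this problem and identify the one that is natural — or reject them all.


Verdict: no special technique — scan for structure and find none: constant multiples of powers of y, integrate directly.
- partial fractions — the expression is not a ratio of polynomials that decomposes further.
- integration by parts: splitting off a factor buys nothing — the integrand integrates directly without parts.
- a trigonometric identity: no sine or cosine appears, so there is nothing for a trigonometric identity to act on.


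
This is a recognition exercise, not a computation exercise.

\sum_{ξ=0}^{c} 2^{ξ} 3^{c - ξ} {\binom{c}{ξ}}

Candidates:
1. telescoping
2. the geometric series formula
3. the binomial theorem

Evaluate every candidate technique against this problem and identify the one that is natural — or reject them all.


Diagnosis: the binomial theorem — terms weighting {\binom{c}{ξ}} against matched powers of 2 and 3 reassemble into (2 + 3)^c by the binomial theorem.
- telescoping: writing out consecutive terms as given produces no pairwise cancellation.
- the geometric series formula: the term-to-term ratio changes with the index, so the geometric formula cannot close it.
- the binomial theorem — yes, a natural case for it.


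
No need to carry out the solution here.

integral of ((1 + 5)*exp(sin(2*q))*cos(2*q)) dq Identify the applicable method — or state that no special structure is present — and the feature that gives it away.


Best approach: u-substitution — everything non-trivial happens through the inner expression sin(2*q), and its derivative accounts for the remaining factor up to a constant, so set u = sin(2*q).


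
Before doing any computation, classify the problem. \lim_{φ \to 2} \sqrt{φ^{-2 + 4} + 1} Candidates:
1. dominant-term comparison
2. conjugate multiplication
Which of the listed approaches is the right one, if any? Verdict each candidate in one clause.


Technique: no special technique — the function is continuous at 2; evaluation is itself the limit, no machinery required.
- dominant-term comparison — this limit is not decided by comparing leading-term growth at infinity.
- conjugate multiplication — multiplying by a conjugate would not remove any indeterminacy here.


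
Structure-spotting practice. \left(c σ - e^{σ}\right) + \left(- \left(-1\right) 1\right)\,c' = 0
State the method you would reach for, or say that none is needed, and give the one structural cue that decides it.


Diagnosis: a linear integrating factor — linear in the unknown with genuine forcing: multiply through by the exponential of the integrated coefficient and the left side closes into one derivative.
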